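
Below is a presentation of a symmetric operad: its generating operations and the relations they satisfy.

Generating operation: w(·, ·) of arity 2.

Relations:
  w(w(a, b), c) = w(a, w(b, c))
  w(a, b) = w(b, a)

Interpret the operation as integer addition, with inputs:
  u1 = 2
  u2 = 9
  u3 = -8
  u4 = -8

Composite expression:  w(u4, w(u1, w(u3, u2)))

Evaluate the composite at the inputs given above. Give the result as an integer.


-5


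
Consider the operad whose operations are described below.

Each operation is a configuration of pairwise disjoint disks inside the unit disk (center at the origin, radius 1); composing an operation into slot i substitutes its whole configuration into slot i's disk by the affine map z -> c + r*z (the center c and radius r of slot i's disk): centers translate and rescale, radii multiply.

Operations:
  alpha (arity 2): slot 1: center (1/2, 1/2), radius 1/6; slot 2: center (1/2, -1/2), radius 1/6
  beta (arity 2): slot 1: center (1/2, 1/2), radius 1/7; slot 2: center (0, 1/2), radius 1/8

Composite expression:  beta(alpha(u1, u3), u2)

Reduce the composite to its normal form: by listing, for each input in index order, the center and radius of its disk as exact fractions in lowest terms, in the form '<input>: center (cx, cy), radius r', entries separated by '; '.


u1: center (4/7, 4/7), radius 1/42; u2: center (0, 1/2), radius 1/8; u3: center (4/7, 3/7), radius 1/42

Nesting under beta composes maps z -> c + r*z down each u-path.
u1: after 2 affine steps, its disk has center (4/7, 4/7), radius 1/42
u3: after 2 affine steps, its disk has center (4/7, 3/7), radius 1/42
u2: after 1 affine step, its disk has center (0, 1/2), radius 1/8


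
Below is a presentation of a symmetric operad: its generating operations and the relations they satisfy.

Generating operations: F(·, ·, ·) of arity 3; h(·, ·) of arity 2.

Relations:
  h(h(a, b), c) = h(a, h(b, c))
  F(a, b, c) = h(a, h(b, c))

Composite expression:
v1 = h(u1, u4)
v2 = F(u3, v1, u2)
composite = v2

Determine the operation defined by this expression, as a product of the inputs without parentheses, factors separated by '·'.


The F-tree's shape is irrelevant; the u-reading-order decides.
h(u1, u4) unparenthesizes to u1 · u4
F(u3, h(u1, u4), u2) unparenthesizes to u3 · u1 · u4 · u2

u3 · u1 · u4 · u2


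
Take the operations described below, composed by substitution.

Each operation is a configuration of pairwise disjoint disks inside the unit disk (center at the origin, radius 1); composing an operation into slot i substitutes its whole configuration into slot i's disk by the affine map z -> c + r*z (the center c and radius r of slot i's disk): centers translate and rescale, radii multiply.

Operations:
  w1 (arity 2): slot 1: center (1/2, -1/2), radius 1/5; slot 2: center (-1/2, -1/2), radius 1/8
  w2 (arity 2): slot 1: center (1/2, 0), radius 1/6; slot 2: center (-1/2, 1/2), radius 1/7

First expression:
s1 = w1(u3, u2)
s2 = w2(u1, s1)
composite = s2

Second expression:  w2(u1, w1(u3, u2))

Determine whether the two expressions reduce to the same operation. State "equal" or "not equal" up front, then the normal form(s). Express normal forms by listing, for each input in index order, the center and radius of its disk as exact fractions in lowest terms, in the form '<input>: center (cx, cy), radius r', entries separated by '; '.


equal; the common form is u1: center (1/2, 0), radius 1/6; u2: center (-4/7, 3/7), radius 1/56; u3: center (-3/7, 3/7), radius 1/35


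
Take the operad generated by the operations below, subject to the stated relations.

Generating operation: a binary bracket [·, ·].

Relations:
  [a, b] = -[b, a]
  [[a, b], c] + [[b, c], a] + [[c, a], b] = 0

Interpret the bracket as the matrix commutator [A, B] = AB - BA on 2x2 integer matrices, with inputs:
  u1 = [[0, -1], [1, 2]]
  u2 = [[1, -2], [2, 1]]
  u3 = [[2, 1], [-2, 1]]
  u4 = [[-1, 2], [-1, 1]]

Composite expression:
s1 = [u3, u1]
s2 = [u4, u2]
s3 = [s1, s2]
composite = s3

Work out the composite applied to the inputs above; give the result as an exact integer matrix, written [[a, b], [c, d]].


[u3, u1] = [[-1, 1], [3, 1]]
[u4, u2] = [[2, 4], [4, -2]]
[[u3, u1], [u4, u2]] = [[-8, -12], [20, 8]]

[[-8, -12], [20, 8]]


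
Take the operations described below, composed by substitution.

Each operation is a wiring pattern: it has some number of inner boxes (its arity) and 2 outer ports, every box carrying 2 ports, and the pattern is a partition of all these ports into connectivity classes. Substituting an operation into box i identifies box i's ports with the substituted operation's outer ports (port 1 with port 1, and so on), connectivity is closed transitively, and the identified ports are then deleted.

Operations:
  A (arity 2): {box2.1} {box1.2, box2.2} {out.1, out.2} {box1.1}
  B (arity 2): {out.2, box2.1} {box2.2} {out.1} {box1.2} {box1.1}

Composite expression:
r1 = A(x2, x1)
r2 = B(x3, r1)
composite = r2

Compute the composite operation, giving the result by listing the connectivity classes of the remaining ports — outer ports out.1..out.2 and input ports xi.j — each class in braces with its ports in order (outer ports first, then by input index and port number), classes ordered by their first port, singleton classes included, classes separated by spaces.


{out.1} {out.2} {x1.1} {x1.2, x2.2} {x2.1} {x3.1} {x3.2}

Substituting into B glues patterns; closure does the rest.
after A, the pattern on (x2, x1) reads {out.1, out.2} {x1.1} {x1.2, x2.2} {x2.1} (out.j = its outer ports)
after B, the pattern on (x3, x2, x1) reads {out.1} {out.2} {x1.1} {x1.2, x2.2} {x2.1} {x3.1} {x3.2} (out.j = its outer ports)


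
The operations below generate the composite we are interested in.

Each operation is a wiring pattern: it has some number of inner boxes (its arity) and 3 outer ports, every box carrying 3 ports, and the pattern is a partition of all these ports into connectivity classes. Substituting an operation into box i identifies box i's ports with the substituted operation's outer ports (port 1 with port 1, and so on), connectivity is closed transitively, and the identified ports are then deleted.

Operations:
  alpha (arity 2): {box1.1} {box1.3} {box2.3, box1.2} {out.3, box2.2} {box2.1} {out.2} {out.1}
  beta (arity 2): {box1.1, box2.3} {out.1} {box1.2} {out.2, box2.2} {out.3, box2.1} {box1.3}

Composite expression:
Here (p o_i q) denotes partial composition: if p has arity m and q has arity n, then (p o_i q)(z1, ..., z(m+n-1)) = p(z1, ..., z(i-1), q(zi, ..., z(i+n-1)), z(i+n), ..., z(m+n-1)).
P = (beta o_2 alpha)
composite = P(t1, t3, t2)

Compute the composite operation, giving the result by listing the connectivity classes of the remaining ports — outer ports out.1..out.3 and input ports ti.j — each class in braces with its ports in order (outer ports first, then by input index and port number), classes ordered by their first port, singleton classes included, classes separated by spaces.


Substituting into beta glues patterns; closure does the rest.
after alpha, the pattern on (t3, t2) reads {out.1} {out.2} {out.3, t2.2} {t2.1} {t2.3, t3.2} {t3.1} {t3.3} (out.j = its outer ports)
after beta, the pattern on (t1, t3, t2) reads {out.1} {out.2} {out.3} {t1.1, t2.2} {t1.2} {t1.3} {t2.1} {t2.3, t3.2} {t3.1} {t3.3} (out.j = its outer ports)

{out.1} {out.2} {out.3} {t1.1, t2.2} {t1.2} {t1.3} {t2.1} {t2.3, t3.2} {t3.1} {t3.3}


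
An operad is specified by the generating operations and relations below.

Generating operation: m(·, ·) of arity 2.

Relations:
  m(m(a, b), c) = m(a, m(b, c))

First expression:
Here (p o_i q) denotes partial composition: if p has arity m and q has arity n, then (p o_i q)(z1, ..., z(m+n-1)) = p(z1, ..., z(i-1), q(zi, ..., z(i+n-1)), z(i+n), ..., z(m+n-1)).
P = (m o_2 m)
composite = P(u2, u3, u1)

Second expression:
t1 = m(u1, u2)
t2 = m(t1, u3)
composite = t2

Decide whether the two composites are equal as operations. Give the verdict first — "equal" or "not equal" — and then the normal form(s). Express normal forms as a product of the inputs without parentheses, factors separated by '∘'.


Reducing the first expression gives u2 ∘ u3 ∘ u1
Reducing the second expression gives u1 ∘ u2 ∘ u3
The forms do not match — not equal.

not equal; first: u2 ∘ u3 ∘ u1; second: u1 ∘ u2 ∘ u3


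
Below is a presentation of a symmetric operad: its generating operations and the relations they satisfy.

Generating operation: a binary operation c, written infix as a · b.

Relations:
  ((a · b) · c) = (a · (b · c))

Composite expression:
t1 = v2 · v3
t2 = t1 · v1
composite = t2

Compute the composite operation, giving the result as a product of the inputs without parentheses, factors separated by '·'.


v2 · v3 · v1

Every regrouping of c is equal, so read the v-inputs in written order.
(v2 · v3) reduces to v2 · v3
((v2 · v3) · v1) reduces to v2 · v3 · v1


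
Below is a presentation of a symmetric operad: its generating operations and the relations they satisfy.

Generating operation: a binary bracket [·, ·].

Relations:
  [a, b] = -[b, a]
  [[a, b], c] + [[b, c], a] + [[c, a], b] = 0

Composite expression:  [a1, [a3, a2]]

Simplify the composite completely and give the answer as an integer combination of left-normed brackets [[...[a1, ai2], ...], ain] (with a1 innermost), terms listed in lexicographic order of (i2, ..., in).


-[[a1, a2], a3] + [[a1, a3], a2]

Antisymmetry and Jacobi reduce to a1-anchored left-normed brackets.
Composite bracket: [a1, [a3, a2]]
The bracket unfolds into 4 signed words via [a, b] = ab - ba (2^2 = 4).
Keep just the words that open with a1:
  from a1a2a3, sign -1: term -[[a1, a2], a3]
  from a1a3a2, sign +1: term +[[a1, a3], a2]


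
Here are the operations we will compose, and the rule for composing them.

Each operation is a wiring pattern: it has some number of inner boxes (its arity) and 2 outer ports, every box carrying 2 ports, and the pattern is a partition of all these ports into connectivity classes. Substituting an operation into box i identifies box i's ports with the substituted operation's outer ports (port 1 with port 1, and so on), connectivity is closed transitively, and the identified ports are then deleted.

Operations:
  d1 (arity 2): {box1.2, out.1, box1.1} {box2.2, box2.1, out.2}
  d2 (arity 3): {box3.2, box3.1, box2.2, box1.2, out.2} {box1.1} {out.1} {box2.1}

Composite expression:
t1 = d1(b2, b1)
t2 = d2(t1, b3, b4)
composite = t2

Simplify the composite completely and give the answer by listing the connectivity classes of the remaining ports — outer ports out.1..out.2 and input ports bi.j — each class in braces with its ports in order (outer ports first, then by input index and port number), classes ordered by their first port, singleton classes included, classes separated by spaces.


{out.1} {out.2, b1.1, b1.2, b3.2, b4.1, b4.2} {b2.1, b2.2} {b3.1}

Two ports join when wires chain via d2-identified ports.
d1 over (b2, b1) gives {out.1, b2.1, b2.2} {out.2, b1.1, b1.2}, out.j being that stage's outer ports
d2 over (b2, b1, b3, b4) gives {out.1} {out.2, b1.1, b1.2, b3.2, b4.1, b4.2} {b2.1, b2.2} {b3.1}, out.j being that stage's outer ports


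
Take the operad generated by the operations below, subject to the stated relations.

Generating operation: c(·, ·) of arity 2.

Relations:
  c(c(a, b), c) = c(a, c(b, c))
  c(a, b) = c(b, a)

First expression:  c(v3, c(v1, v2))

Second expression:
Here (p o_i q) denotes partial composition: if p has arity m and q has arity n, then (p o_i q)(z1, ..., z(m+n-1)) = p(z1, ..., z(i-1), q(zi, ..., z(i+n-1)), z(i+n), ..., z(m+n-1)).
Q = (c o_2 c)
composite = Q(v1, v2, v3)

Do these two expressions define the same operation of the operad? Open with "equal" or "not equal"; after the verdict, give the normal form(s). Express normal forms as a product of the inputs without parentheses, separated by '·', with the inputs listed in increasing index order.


equal: each reduces to v1 · v2 · v3

Normal form of the first expression: v1 · v2 · v3
Normal form of the second expression: v1 · v2 · v3
Both agree, so they are equal.


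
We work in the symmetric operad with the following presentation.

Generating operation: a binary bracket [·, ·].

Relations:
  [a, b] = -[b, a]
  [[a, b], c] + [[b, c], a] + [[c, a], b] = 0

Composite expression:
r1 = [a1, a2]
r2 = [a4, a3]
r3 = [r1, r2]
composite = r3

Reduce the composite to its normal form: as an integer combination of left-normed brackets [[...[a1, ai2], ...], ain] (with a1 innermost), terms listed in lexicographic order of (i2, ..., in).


Left-normed coefficients sit on the a1-initial expansion words.
Composite bracket: [[a1, a2], [a4, a3]]
Expanding via [a, b] = ab - ba: 8 signed words (2^3 = 8).
Words beginning with a1 determine it all:
  word a1a2a3a4 has sign -1, contributing -[[[a1, a2], a3], a4]
  word a1a2a4a3 has sign +1, contributing +[[[a1, a2], a4], a3]

-[[[a1, a2], a3], a4] + [[[a1, a2], a4], a3]


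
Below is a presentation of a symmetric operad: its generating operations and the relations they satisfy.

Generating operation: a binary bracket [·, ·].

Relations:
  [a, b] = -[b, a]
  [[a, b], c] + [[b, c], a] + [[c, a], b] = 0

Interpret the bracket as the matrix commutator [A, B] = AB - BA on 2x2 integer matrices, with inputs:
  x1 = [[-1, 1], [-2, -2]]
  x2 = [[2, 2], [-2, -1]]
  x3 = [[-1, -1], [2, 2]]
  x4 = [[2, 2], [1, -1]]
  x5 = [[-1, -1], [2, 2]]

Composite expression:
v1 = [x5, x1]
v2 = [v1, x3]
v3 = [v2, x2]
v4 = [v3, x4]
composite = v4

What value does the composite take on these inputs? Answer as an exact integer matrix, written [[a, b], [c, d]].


[[-22, -6], [36, 22]]

[x5, x1] = [[0, -2], [-4, 0]]
[[x5, x1], x3] = [[-8, -6], [12, 8]]
[[[x5, x1], x3], x2] = [[-12, -14], [4, 12]]
[[[[x5, x1], x3], x2], x4] = [[-22, -6], [36, 22]]


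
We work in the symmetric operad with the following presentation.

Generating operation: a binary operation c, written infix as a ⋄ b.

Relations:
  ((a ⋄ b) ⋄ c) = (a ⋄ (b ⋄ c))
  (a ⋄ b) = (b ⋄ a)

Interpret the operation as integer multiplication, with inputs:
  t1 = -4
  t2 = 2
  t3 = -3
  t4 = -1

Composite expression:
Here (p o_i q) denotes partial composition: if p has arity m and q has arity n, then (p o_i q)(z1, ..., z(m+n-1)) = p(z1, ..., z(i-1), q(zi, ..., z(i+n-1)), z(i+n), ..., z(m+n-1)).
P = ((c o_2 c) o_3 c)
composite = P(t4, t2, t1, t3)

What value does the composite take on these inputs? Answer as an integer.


-24

(t1 ⋄ t3) = 12
(t2 ⋄ (t1 ⋄ t3)) = 24
(t4 ⋄ (t2 ⋄ (t1 ⋄ t3))) = -24


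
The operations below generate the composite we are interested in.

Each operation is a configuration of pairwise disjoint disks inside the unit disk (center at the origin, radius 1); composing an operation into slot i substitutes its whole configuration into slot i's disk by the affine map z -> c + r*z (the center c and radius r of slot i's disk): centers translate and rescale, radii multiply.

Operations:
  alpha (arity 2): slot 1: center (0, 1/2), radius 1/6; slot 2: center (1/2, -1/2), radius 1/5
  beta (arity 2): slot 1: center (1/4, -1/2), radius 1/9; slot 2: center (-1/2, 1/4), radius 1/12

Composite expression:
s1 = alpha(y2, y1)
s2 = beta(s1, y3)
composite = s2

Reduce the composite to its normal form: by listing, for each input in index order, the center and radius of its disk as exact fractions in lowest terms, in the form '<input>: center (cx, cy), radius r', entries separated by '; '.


y1: center (11/36, -5/9), radius 1/45; y2: center (1/4, -4/9), radius 1/54; y3: center (-1/2, 1/4), radius 1/12


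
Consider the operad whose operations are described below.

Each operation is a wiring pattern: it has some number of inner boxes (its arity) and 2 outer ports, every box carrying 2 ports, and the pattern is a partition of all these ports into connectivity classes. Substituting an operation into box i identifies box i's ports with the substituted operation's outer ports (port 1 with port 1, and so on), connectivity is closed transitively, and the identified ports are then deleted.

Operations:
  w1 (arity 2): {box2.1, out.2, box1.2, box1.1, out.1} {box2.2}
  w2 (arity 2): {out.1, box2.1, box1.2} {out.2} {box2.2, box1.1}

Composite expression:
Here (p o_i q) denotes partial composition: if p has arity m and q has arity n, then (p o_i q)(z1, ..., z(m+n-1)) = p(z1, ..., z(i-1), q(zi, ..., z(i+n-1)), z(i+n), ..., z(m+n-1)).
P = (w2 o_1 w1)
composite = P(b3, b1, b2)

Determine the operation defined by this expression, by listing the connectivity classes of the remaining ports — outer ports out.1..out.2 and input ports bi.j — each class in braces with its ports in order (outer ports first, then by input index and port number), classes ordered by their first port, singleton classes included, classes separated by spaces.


Two ports join when wires chain via w2-identified ports.
through w1, on inputs (b3, b1): {out.1, out.2, b1.1, b3.1, b3.2} {b1.2} (out.j = stage outer ports)
through w2, on inputs (b3, b1, b2): {out.1, b1.1, b2.1, b2.2, b3.1, b3.2} {out.2} {b1.2} (out.j = stage outer ports)

{out.1, b1.1, b2.1, b2.2, b3.1, b3.2} {out.2} {b1.2}


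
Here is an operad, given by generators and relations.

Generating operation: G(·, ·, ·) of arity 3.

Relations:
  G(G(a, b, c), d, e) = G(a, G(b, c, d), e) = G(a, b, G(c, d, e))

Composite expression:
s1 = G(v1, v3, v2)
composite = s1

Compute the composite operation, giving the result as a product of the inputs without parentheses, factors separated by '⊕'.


v1 ⊕ v3 ⊕ v2

All parenthesizations of G agree; list the v-inputs left to right.
G(v1, v3, v2) linearizes to v1 ⊕ v3 ⊕ v2


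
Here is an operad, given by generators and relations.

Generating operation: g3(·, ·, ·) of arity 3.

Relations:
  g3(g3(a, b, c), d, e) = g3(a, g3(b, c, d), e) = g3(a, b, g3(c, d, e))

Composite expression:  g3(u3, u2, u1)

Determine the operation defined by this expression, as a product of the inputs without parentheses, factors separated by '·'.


All parenthesizations of g3 agree; list the u-inputs left to right.
g3(u3, u2, u1) reduces to u3 · u2 · u1

u3 · u2 · u1


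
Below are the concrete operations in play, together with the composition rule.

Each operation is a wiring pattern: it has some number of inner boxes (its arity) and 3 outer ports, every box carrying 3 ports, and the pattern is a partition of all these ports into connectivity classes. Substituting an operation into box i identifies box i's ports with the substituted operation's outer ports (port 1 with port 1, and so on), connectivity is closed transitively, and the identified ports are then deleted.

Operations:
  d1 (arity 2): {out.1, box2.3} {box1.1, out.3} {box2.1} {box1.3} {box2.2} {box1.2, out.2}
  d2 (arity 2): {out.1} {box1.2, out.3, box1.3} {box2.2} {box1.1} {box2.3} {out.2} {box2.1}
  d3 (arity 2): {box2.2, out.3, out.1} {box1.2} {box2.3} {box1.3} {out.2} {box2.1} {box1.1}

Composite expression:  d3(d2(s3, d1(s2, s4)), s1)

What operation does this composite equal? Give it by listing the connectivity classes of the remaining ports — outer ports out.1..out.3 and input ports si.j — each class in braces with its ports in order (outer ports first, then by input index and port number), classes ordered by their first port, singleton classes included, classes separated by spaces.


{out.1, out.3, s1.2} {out.2} {s1.1} {s1.3} {s2.1} {s2.2} {s2.3} {s3.1} {s3.2, s3.3} {s4.1} {s4.2} {s4.3}


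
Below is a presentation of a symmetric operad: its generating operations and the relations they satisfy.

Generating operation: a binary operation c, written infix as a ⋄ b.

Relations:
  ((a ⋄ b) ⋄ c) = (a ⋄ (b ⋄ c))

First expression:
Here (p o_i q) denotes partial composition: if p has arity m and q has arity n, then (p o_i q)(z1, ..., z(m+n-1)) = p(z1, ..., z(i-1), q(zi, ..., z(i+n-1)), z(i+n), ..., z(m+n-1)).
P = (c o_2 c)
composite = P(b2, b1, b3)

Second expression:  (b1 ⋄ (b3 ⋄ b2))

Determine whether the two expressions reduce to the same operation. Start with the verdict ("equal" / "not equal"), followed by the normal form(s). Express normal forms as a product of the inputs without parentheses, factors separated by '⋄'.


not equal: they reduce to b2 ⋄ b1 ⋄ b3 and b1 ⋄ b3 ⋄ b2

Reducing the first expression gives b2 ⋄ b1 ⋄ b3
Reducing the second expression gives b1 ⋄ b3 ⋄ b2
Different reductions; not equal.


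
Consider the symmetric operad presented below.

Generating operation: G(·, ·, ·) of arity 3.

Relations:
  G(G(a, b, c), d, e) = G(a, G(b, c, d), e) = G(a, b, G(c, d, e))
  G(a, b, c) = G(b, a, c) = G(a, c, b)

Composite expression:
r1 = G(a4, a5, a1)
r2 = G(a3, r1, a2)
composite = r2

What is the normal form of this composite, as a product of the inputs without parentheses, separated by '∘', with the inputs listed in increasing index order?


a1 ∘ a2 ∘ a3 ∘ a4 ∘ a5

With G associative and commutative, the a-input set is all that matters.
G(a4, a5, a1) collapses to a4 ∘ a5 ∘ a1
G(a3, G(a4, a5, a1), a2) collapses to a3 ∘ a4 ∘ a5 ∘ a1 ∘ a2
putting the inputs in ascending order: a1 ∘ a2 ∘ a3 ∘ a4 ∘ a5


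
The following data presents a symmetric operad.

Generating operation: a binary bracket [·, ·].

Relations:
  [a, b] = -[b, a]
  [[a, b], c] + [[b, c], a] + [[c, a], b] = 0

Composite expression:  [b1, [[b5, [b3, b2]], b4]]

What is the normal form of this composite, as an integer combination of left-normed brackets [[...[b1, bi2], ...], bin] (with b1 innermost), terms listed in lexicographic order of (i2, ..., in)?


Skip Jacobi rewriting: expand, keep b1-initial words, read off terms.
Composite bracket: [b1, [[b5, [b3, b2]], b4]]
Applying ab - ba throughout gives 16 signed words (2^4 = 16).
The b1-initial words carry the normal form:
  b1b2b3b5b4 (sign +1) contributes +[[[[b1, b2], b3], b5], b4]
  b1b3b2b5b4 (sign -1) contributes -[[[[b1, b3], b2], b5], b4]
  b1b4b2b3b5 (sign -1) contributes -[[[[b1, b4], b2], b3], b5]
  b1b4b3b2b5 (sign +1) contributes +[[[[b1, b4], b3], b2], b5]
  b1b4b5b2b3 (sign +1) contributes +[[[[b1, b4], b5], b2], b3]
  b1b4b5b3b2 (sign -1) contributes -[[[[b1, b4], b5], b3], b2]
  b1b5b2b3b4 (sign -1) contributes -[[[[b1, b5], b2], b3], b4]
  b1b5b3b2b4 (sign +1) contributes +[[[[b1, b5], b3], b2], b4]

[[[[b1, b2], b3], b5], b4] - [[[[b1, b3], b2], b5], b4] - [[[[b1, b4], b2], b3], b5] + [[[[b1, b4], b3], b2], b5] + [[[[b1, b4], b5], b2], b3] - [[[[b1, b4], b5], b3], b2] - [[[[b1, b5], b2], b3], b4] + [[[[b1, b5], b3], b2], b4]


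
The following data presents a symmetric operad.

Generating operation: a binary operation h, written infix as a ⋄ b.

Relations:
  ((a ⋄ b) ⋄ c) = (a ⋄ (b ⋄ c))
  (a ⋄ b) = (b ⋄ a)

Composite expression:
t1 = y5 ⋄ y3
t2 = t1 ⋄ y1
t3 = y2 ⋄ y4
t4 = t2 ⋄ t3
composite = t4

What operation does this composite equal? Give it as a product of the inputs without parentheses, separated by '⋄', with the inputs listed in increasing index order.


y1 ⋄ y2 ⋄ y3 ⋄ y4 ⋄ y5

Key point: h commutes, so take the y-inputs in any fixed order.
(y5 ⋄ y3) reduces to y5 ⋄ y3
((y5 ⋄ y3) ⋄ y1) reduces to y5 ⋄ y3 ⋄ y1
(y2 ⋄ y4) reduces to y2 ⋄ y4
(((y5 ⋄ y3) ⋄ y1) ⋄ (y2 ⋄ y4)) reduces to y5 ⋄ y3 ⋄ y1 ⋄ y2 ⋄ y4
rearranged into index order: y1 ⋄ y2 ⋄ y3 ⋄ y4 ⋄ y5


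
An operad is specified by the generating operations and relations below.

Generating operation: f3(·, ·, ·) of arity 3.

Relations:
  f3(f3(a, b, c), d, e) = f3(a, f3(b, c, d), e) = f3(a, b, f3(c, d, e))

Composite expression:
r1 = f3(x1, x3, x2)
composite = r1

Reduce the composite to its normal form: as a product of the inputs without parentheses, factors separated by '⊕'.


Under associativity of f3, the answer is the x's in reading order.
f3(x1, x3, x2) collapses to x1 ⊕ x3 ⊕ x2

x1 ⊕ x3 ⊕ x2


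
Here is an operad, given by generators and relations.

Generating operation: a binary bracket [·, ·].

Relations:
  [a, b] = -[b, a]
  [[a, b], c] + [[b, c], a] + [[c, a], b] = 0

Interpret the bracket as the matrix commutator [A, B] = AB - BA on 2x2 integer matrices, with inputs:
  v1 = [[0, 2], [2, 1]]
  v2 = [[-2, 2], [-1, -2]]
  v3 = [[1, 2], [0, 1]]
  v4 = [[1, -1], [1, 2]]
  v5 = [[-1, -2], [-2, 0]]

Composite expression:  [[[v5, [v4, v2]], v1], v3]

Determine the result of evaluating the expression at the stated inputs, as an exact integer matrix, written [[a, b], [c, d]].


[[-10, -40], [0, 10]]

[v4, v2] = [[-1, -2], [-1, 1]]
[v5, [v4, v2]] = [[-2, -2], [3, 2]]
[[v5, [v4, v2]], v1] = [[-10, -10], [5, 10]]
[[[v5, [v4, v2]], v1], v3] = [[-10, -40], [0, 10]]


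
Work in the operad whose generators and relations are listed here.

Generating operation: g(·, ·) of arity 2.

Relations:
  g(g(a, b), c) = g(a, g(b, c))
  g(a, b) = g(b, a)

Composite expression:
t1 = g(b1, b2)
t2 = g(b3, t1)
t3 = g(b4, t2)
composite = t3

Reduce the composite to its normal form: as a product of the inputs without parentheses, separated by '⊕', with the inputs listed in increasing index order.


b1 ⊕ b2 ⊕ b3 ⊕ b4

Shape and order are irrelevant to g; the b-input set decides.
g(b1, b2) reduces to b1 ⊕ b2
g(b3, g(b1, b2)) reduces to b3 ⊕ b1 ⊕ b2
g(b4, g(b3, g(b1, b2))) reduces to b4 ⊕ b3 ⊕ b1 ⊕ b2
reordering the factors by index: b1 ⊕ b2 ⊕ b3 ⊕ b4


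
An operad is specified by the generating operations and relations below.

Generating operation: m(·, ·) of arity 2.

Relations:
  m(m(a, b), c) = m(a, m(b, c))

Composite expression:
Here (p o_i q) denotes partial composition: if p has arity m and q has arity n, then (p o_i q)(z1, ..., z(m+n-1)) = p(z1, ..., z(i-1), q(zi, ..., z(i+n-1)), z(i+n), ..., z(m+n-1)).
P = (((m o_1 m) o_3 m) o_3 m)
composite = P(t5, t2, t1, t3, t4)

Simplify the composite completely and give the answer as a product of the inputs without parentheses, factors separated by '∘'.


t5 ∘ t2 ∘ t1 ∘ t3 ∘ t4

Key point: m is associative — brackets drop, the t-order remains.
m(t5, t2) flattens to t5 ∘ t2
m(t1, t3) flattens to t1 ∘ t3
m(m(t1, t3), t4) flattens to t1 ∘ t3 ∘ t4
m(m(t5, t2), m(m(t1, t3), t4)) flattens to t5 ∘ t2 ∘ t1 ∘ t3 ∘ t4


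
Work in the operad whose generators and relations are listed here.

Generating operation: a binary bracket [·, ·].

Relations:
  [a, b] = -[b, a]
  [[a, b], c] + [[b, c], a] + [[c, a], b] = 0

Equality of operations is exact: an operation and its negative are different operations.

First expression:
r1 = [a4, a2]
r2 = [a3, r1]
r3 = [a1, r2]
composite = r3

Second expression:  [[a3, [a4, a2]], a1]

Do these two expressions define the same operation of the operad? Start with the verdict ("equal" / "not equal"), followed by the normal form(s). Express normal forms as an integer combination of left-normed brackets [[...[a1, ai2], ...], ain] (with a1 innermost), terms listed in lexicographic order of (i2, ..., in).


not equal: they reduce to [[[a1, a2], a4], a3] - [[[a1, a3], a2], a4] + [[[a1, a3], a4], a2] - [[[a1, a4], a2], a3] and -[[[a1, a2], a4], a3] + [[[a1, a3], a2], a4] - [[[a1, a3], a4], a2] + [[[a1, a4], a2], a3]

In normal form, the first expression is [[[a1, a2], a4], a3] - [[[a1, a3], a2], a4] + [[[a1, a3], a4], a2] - [[[a1, a4], a2], a3]
In normal form, the second expression is -[[[a1, a2], a4], a3] + [[[a1, a3], a2], a4] - [[[a1, a3], a4], a2] + [[[a1, a4], a2], a3]
Different reductions; not equal.


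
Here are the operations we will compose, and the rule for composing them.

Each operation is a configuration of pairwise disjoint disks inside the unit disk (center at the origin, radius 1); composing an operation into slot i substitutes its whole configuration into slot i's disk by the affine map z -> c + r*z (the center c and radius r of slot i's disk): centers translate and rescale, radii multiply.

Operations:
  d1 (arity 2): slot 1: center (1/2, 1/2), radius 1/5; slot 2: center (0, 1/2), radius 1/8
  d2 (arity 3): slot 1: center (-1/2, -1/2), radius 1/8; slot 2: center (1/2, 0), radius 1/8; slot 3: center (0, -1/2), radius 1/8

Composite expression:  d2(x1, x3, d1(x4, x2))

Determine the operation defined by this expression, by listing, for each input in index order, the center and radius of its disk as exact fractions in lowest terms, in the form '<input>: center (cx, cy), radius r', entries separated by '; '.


x1: center (-1/2, -1/2), radius 1/8; x2: center (0, -7/16), radius 1/64; x3: center (1/2, 0), radius 1/8; x4: center (1/16, -7/16), radius 1/40

Affine substitution under d2: radii multiply and x-centers shift.
input x1: composing its 1 substitution step yields center (-1/2, -1/2), radius 1/8
input x3: composing its 1 substitution step yields center (1/2, 0), radius 1/8
input x4: composing its 2 substitution steps yields center (1/16, -7/16), radius 1/40
input x2: composing its 2 substitution steps yields center (0, -7/16), radius 1/64


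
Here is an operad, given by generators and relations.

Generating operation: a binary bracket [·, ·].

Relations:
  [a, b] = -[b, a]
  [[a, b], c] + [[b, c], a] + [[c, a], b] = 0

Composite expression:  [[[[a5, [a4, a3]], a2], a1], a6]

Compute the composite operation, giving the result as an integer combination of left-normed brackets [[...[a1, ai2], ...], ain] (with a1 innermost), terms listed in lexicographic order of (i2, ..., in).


[[[[[a1, a2], a3], a4], a5], a6] - [[[[[a1, a2], a4], a3], a5], a6] - [[[[[a1, a2], a5], a3], a4], a6] + [[[[[a1, a2], a5], a4], a3], a6] - [[[[[a1, a3], a4], a5], a2], a6] + [[[[[a1, a4], a3], a5], a2], a6] + [[[[[a1, a5], a3], a4], a2], a6] - [[[[[a1, a5], a4], a3], a2], a6]

Skip Jacobi rewriting: expand, keep a1-initial words, read off terms.
Composite bracket: [[[[a5, [a4, a3]], a2], a1], a6]
Each bracket splits as ab - ba, giving 32 signed words (2^5 = 32).
Keep just the words that open with a1:
  the word a1a2a3a4a5a6 carries sign +1 and contributes +[[[[[a1, a2], a3], a4], a5], a6]
  the word a1a2a4a3a5a6 carries sign -1 and contributes -[[[[[a1, a2], a4], a3], a5], a6]
  the word a1a2a5a3a4a6 carries sign -1 and contributes -[[[[[a1, a2], a5], a3], a4], a6]
  the word a1a2a5a4a3a6 carries sign +1 and contributes +[[[[[a1, a2], a5], a4], a3], a6]
  the word a1a3a4a5a2a6 carries sign -1 and contributes -[[[[[a1, a3], a4], a5], a2], a6]
  the word a1a4a3a5a2a6 carries sign +1 and contributes +[[[[[a1, a4], a3], a5], a2], a6]
  the word a1a5a3a4a2a6 carries sign +1 and contributes +[[[[[a1, a5], a3], a4], a2], a6]
  the word a1a5a4a3a2a6 carries sign -1 and contributes -[[[[[a1, a5], a4], a3], a2], a6]


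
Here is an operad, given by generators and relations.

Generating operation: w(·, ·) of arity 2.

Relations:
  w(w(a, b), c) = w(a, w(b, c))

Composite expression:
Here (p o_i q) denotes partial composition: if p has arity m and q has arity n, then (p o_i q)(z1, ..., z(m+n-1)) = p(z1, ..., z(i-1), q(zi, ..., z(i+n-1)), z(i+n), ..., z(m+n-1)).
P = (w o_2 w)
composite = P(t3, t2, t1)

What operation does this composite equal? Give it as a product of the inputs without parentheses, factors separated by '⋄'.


t3 ⋄ t2 ⋄ t1

Under associativity of w, the answer is the t's in reading order.
w(t2, t1) reduces to t2 ⋄ t1
w(t3, w(t2, t1)) reduces to t3 ⋄ t2 ⋄ t1


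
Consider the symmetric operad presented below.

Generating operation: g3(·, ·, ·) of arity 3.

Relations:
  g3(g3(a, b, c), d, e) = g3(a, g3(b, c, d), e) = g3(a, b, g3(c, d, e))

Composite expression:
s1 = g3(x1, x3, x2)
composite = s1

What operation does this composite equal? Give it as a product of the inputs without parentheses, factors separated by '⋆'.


x1 ⋆ x3 ⋆ x2

Under associativity of g3, the answer is the x's in reading order.
g3(x1, x3, x2) flattens to x1 ⋆ x3 ⋆ x2


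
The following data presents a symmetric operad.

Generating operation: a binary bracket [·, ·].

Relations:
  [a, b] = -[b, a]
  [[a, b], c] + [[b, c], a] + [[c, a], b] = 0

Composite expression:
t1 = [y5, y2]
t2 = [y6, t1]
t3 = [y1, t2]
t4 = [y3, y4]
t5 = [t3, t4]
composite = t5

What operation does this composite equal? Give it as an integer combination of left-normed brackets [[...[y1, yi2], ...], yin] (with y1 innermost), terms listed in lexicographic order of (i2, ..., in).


[[[[[y1, y2], y5], y6], y3], y4] - [[[[[y1, y2], y5], y6], y4], y3] - [[[[[y1, y5], y2], y6], y3], y4] + [[[[[y1, y5], y2], y6], y4], y3] - [[[[[y1, y6], y2], y5], y3], y4] + [[[[[y1, y6], y2], y5], y4], y3] + [[[[[y1, y6], y5], y2], y3], y4] - [[[[[y1, y6], y5], y2], y4], y3]

A multilinear Lie element is pinned by y1-initial words (y1 innermost).
Composite bracket: [[y1, [y6, [y5, y2]]], [y3, y4]]
Full expansion: 32 signed words from ab - ba (2^5 = 32).
The y1-initial words carry the normal form:
  y1y2y5y6y3y4 (sign +1) contributes +[[[[[y1, y2], y5], y6], y3], y4]
  y1y2y5y6y4y3 (sign -1) contributes -[[[[[y1, y2], y5], y6], y4], y3]
  y1y5y2y6y3y4 (sign -1) contributes -[[[[[y1, y5], y2], y6], y3], y4]
  y1y5y2y6y4y3 (sign +1) contributes +[[[[[y1, y5], y2], y6], y4], y3]
  y1y6y2y5y3y4 (sign -1) contributes -[[[[[y1, y6], y2], y5], y3], y4]
  y1y6y2y5y4y3 (sign +1) contributes +[[[[[y1, y6], y2], y5], y4], y3]
  y1y6y5y2y3y4 (sign +1) contributes +[[[[[y1, y6], y5], y2], y3], y4]
  y1y6y5y2y4y3 (sign -1) contributes -[[[[[y1, y6], y5], y2], y4], y3]


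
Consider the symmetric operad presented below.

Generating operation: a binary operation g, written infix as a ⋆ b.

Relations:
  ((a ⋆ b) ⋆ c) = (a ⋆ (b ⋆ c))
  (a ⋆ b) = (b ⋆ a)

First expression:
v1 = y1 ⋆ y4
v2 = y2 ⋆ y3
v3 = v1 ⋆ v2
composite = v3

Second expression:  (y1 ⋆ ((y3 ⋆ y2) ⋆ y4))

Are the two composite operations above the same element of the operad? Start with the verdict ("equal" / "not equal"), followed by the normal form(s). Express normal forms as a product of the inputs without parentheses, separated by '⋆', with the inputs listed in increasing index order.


equal; both compose to y1 ⋆ y2 ⋆ y3 ⋆ y4


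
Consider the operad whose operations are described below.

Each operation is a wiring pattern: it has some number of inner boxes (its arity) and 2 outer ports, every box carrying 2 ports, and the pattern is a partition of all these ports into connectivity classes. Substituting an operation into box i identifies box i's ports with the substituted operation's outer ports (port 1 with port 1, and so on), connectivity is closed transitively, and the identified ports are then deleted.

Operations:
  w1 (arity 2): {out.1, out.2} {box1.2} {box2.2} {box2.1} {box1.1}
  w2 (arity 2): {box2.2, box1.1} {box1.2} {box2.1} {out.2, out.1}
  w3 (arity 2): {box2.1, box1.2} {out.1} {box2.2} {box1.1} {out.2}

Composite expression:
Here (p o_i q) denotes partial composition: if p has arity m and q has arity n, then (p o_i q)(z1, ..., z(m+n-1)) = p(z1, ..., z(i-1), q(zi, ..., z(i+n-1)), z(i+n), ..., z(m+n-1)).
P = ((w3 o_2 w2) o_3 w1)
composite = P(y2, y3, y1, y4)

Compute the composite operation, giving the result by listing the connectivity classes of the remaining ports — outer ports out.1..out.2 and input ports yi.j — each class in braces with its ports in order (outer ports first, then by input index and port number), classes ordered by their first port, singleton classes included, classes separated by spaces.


Substituting into w3 glues patterns; closure does the rest.
composing w1 on (y1, y4), with out.j its own outer ports: {out.1, out.2} {y1.1} {y1.2} {y4.1} {y4.2}
composing w2 on (y3, y1, y4), with out.j its own outer ports: {out.1, out.2} {y1.1} {y1.2} {y3.1} {y3.2} {y4.1} {y4.2}
composing w3 on (y2, y3, y1, y4), with out.j its own outer ports: {out.1} {out.2} {y1.1} {y1.2} {y2.1} {y2.2} {y3.1} {y3.2} {y4.1} {y4.2}

{out.1} {out.2} {y1.1} {y1.2} {y2.1} {y2.2} {y3.1} {y3.2} {y4.1} {y4.2}


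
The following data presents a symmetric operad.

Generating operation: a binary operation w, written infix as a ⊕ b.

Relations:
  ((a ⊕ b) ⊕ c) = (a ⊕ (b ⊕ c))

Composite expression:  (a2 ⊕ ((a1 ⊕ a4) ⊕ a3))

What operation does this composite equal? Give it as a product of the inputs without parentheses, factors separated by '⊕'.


a2 ⊕ a1 ⊕ a4 ⊕ a3

Associativity of w dissolves the nesting; only the a-input order survives.
(a1 ⊕ a4) flattens to a1 ⊕ a4
((a1 ⊕ a4) ⊕ a3) flattens to a1 ⊕ a4 ⊕ a3
(a2 ⊕ ((a1 ⊕ a4) ⊕ a3)) flattens to a2 ⊕ a1 ⊕ a4 ⊕ a3


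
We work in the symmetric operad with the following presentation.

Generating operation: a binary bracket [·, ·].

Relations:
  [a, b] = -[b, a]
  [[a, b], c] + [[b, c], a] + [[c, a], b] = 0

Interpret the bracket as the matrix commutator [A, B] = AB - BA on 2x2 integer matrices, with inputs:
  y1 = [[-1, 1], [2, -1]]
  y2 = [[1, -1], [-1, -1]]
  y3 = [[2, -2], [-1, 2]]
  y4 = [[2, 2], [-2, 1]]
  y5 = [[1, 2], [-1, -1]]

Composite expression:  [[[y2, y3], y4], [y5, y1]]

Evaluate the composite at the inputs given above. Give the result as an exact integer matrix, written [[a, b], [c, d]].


[[4, 16], [12, -4]]

[y2, y3] = [[-1, -4], [2, 1]]
[[y2, y3], y4] = [[4, 0], [-2, -4]]
[y5, y1] = [[5, 2], [-4, -5]]
[[[y2, y3], y4], [y5, y1]] = [[4, 16], [12, -4]]


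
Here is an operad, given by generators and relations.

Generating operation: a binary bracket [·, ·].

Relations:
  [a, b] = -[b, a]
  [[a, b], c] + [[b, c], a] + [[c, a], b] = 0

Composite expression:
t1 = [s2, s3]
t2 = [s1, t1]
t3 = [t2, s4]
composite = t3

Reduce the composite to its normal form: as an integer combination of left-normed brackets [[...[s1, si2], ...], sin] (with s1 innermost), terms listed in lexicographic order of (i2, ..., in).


A multilinear Lie element is pinned by s1-initial words (s1 innermost).
Composite bracket: [[s1, [s2, s3]], s4]
Under [a, b] = ab - ba we get 8 signed associative words (2^3 = 8).
The s1-initial words carry the normal form:
  from s1s2s3s4, sign +1: term +[[[s1, s2], s3], s4]
  from s1s3s2s4, sign -1: term -[[[s1, s3], s2], s4]

[[[s1, s2], s3], s4] - [[[s1, s3], s2], s4]


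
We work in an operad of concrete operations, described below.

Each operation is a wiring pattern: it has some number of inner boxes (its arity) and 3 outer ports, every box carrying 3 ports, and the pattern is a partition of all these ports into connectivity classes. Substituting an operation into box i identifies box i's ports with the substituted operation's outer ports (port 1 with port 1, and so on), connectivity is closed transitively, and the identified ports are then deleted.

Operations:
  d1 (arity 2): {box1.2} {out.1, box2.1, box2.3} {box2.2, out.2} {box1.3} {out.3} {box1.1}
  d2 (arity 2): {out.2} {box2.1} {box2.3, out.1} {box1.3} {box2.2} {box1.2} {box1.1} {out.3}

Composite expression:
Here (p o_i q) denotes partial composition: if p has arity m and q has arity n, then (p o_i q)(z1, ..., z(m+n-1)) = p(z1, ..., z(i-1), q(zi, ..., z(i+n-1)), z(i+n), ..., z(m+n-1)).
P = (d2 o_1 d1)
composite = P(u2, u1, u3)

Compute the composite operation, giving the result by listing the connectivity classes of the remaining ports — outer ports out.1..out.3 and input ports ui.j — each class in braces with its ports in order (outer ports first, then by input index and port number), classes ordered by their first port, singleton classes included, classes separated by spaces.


{out.1, u3.3} {out.2} {out.3} {u1.1, u1.3} {u1.2} {u2.1} {u2.2} {u2.3} {u3.1} {u3.2}

Two ports join when wires chain via d2-identified ports.
the subtree at d1 composes to {out.1, u1.1, u1.3} {out.2, u1.2} {out.3} {u2.1} {u2.2} {u2.3} on (u2, u1); out.j = own outer ports
the subtree at d2 composes to {out.1, u3.3} {out.2} {out.3} {u1.1, u1.3} {u1.2} {u2.1} {u2.2} {u2.3} {u3.1} {u3.2} on (u2, u1, u3); out.j = own outer ports


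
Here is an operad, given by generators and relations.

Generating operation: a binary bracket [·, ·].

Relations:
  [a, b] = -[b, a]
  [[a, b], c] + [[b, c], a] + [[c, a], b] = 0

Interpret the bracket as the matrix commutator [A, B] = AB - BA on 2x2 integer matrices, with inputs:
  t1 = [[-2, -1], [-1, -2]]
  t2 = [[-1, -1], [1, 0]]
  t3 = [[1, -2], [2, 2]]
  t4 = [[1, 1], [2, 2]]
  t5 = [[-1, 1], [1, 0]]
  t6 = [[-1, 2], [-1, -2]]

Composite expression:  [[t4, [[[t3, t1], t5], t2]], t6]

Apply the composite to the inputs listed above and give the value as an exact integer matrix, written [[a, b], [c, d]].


[t3, t1] = [[4, 1], [-1, -4]]
[[t3, t1], t5] = [[2, 9], [-7, -2]]
[[[t3, t1], t5], t2] = [[2, 5], [3, -2]]
[t4, [[[t3, t1], t5], t2]] = [[-7, -9], [11, 7]]
[[t4, [[[t3, t1], t5], t2]], t6] = [[-13, -19], [-3, 13]]

[[-13, -19], [-3, 13]]
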